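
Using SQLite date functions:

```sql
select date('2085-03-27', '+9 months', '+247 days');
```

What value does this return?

Adding +9 months to 2085-03-27 gives 2085-12-27.
Applying '+247 days' to 2085-12-27: counting 247 days forward gives 2086-08-31.

2086-08-31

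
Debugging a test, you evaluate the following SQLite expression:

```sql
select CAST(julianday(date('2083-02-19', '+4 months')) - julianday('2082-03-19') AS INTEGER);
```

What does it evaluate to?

Adding +4 months to 2083-02-19 gives 2083-06-19.
12 days remain in March 2082 after the 19th (31 − 19).
Full months from April 2082 through May 2083 contribute their day counts.
Then 19 days into June 2083.
Total: 12 + 30 + 31 + 30 + 31 + 31 + 30 + 31 + 30 + 31 + 31 + 28 + 31 + 30 + 31 + 19 = 457.

457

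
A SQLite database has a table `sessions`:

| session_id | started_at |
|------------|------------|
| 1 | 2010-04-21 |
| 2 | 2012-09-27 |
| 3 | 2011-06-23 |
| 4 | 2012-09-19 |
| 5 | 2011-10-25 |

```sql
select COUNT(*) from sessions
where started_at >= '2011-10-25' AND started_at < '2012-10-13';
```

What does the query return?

3

Rows in [2011-10-25, 2012-10-13): 2012-09-27, 2012-09-19, 2011-10-25 → 3 rows.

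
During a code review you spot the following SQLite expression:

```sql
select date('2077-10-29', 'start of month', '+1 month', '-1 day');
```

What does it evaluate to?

`start of month` rewinds 2077-10-29 to 2077-10-01.
Adding +1 month to 2077-10-01 gives 2077-11-01.
Going back 1 day from 2077-11-01 reaches 2077-10-31 (last day of October, 31 days).

2077-10-31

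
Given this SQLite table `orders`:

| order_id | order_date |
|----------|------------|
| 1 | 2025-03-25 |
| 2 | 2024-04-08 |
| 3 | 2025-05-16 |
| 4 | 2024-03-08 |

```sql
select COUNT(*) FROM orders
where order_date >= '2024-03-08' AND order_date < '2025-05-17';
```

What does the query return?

4

Rows in [2024-03-08, 2025-05-17): 2025-03-25, 2024-04-08, 2025-05-16, 2024-03-08 → 4 rows.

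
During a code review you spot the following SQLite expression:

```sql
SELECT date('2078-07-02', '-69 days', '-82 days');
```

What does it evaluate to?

Applying '-69 days' to 2078-07-02: counting 69 days back gives 2078-04-24.
Applying '-82 days' to 2078-04-24: counting 82 days back gives 2078-02-01.

2078-02-01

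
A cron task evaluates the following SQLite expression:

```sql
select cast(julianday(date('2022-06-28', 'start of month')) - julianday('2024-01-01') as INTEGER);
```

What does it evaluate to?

-579

`start of month` rewinds 2022-06-28 to 2022-06-01.
29 days remain in June 2022 after the 1st (30 − 1).
Full months from July 2022 through December 2023 contribute their day counts.
Then 1 day into January 2024.
Total: 29 + 31 + 31 + 30 + 31 + 30 + 31 + 31 + 28 + 31 + 30 + 31 + 30 + 31 + 31 + 30 + 31 + 30 + 31 + 1 = 579.
The subtraction is earlier − later, so the result is −579 → -579.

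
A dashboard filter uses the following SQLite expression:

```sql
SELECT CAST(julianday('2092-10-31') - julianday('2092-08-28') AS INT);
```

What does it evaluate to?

3 days remain in August 2092 after the 28th (31 − 28).
September 2092: 30 days.
Then 31 days into October 2092.
Total: 3 + 30 + 31 = 64.

64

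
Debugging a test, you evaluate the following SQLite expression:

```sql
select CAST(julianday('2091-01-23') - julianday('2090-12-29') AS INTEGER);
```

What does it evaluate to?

25

2 days remain in December 2090 after the 29th (31 − 29).
Then 23 days into January 2091.
Total: 2 + 23 = 25.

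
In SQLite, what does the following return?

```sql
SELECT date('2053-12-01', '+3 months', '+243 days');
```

Adding +3 months to 2053-12-01 gives 2054-03-01.
Applying '+243 days' to 2054-03-01: counting 243 days forward gives 2054-10-30.

2054-10-30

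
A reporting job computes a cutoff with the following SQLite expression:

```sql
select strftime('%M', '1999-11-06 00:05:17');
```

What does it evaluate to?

05

`%M` extracts the 2-digit minute: 05.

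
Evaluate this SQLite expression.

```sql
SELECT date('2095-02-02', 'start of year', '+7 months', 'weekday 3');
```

2095-08-03

`start of year` rewinds 2095-02-02 to 2095-01-01.
Adding +7 months to 2095-01-01 gives 2095-08-01.
`weekday 3` advances to the next Wednesday; 2095-08-01 is a Monday, so it moves forward to 2095-08-03.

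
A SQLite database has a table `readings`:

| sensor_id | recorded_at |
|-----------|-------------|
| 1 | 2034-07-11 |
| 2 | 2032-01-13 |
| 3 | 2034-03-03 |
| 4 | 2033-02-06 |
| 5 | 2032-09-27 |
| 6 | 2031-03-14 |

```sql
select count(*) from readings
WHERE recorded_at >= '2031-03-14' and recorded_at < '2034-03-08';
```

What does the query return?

5

Rows in [2031-03-14, 2034-03-08): 2032-01-13, 2034-03-03, 2033-02-06, 2032-09-27, 2031-03-14 → 5 rows.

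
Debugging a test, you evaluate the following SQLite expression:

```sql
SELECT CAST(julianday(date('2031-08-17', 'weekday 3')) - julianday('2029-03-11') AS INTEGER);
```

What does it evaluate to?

`weekday 3` advances to the next Wednesday; 2031-08-17 is a Sunday, so it moves forward to 2031-08-20.
20 days remain in March 2029 after the 11th (31 − 11).
Full months from April 2029 through July 2031 contribute their day counts.
Then 20 days into August 2031.
Total: 20 + 30 + 31 + 30 + 31 + 31 + 30 + 31 + 30 + 31 + 31 + 28 + 31 + 30 + 31 + 30 + 31 + 31 + 30 + 31 + 30 + 31 + 31 + 28 + 31 + 30 + 31 + 30 + 31 + 20 = 892.

892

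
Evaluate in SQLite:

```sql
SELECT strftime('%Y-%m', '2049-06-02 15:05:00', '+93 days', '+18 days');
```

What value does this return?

2049-09

First apply '+93 days', '+18 days': 2049-06-02 15:05:00 → 2049-09-21 15:05:00.
`%Y-%m` extracts the year-month: 2049-09.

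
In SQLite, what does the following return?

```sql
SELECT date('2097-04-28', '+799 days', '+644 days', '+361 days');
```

Applying '+799 days' to 2097-04-28: counting 799 days forward gives 2099-07-06.
Applying '+644 days' to 2099-07-06: counting 644 days forward gives 2101-04-11.
Applying '+361 days' to 2101-04-11: counting 361 days forward gives 2102-04-07.

2102-04-07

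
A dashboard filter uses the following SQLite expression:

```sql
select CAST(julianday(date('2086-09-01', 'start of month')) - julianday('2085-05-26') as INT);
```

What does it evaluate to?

463

`start of month` rewinds 2086-09-01 to 2086-09-01.
5 days remain in May 2085 after the 26th (31 − 26).
Full months from June 2085 through August 2086 contribute their day counts.
Then 1 day into September 2086.
Total: 5 + 30 + 31 + 31 + 30 + 31 + 30 + 31 + 31 + 28 + 31 + 30 + 31 + 30 + 31 + 31 + 1 = 463.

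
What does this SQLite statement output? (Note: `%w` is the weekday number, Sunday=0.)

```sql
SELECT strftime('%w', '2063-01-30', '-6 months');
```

0

First apply '-6 months': 2063-01-30 → 2062-07-30.
2062-07-30 is a Sunday; with Sunday=0 that is 0.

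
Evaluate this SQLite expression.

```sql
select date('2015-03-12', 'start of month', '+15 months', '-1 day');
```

`start of month` rewinds 2015-03-12 to 2015-03-01.
Adding +15 months to 2015-03-01 gives 2016-06-01.
Going back 1 day from 2016-06-01 reaches 2016-05-31 (last day of May, 31 days).

2016-05-31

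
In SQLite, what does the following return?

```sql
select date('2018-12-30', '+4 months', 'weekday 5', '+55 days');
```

Adding +4 months to 2018-12-30 gives 2019-04-30.
`weekday 5` advances to the next Friday; 2019-04-30 is a Tuesday, so it moves forward to 2019-05-03.
Applying '+55 days' to 2019-05-03: counting 55 days forward gives 2019-06-27.

2019-06-27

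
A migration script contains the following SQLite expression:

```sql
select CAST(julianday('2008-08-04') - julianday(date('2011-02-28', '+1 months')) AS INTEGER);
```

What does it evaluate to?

Adding +1 month to 2011-02-28 gives 2011-03-28.
27 days remain in August 2008 after the 4th (31 − 4).
Full months from September 2008 through February 2011 contribute their day counts.
Then 28 days into March 2011.
Total: 27 + 30 + 31 + 30 + 31 + 31 + 28 + 31 + 30 + 31 + 30 + 31 + 31 + 30 + 31 + 30 + 31 + 31 + 28 + 31 + 30 + 31 + 30 + 31 + 31 + 30 + 31 + 30 + 31 + 31 + 28 + 28 = 966.
The subtraction is earlier − later, so the result is −966 → -966.

-966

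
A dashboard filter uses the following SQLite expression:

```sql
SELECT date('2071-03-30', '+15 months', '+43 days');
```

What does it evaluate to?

2072-08-12

Adding +15 months to 2071-03-30 gives 2072-06-30.
Applying '+43 days' to 2072-06-30: counting 43 days forward gives 2072-08-12.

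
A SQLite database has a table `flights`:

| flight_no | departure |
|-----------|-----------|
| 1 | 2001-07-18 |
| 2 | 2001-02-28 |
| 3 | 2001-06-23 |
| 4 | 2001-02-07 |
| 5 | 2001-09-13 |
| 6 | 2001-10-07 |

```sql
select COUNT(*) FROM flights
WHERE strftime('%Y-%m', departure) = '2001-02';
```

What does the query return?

2

Rows with year-month 2001-02: 2001-02-28, 2001-02-07 → 2.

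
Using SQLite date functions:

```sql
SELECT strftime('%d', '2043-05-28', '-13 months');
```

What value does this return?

First apply '-13 months': 2043-05-28 → 2042-04-28.
`%d` extracts the 2-digit day of month: 28.

28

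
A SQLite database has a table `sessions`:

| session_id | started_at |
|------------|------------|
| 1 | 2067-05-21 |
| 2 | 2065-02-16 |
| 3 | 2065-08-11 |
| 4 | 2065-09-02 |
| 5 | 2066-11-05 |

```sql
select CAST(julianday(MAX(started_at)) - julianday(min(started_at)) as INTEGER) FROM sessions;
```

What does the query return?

MIN = 2065-02-16, MAX = 2067-05-21.
12 days remain in February 2065 after the 16th (28 − 16).
Full months from March 2065 through April 2067 contribute their day counts.
Then 21 days into May 2067.
Total: 12 + 31 + 30 + 31 + 30 + 31 + 31 + 30 + 31 + 30 + 31 + 31 + 28 + 31 + 30 + 31 + 30 + 31 + 31 + 30 + 31 + 30 + 31 + 31 + 28 + 31 + 30 + 21 = 824.

824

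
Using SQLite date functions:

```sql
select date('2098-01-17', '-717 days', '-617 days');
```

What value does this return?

Applying '-717 days' to 2098-01-17: counting 717 days back gives 2096-01-31.
Applying '-617 days' to 2096-01-31: counting 617 days back gives 2094-05-24.

2094-05-24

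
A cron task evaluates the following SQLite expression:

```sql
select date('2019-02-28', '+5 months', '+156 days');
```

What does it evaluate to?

Adding +5 months to 2019-02-28 gives 2019-07-28.
Applying '+156 days' to 2019-07-28: counting 156 days forward gives 2019-12-31.

2019-12-31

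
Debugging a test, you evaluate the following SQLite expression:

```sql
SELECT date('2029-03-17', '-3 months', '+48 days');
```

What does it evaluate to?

Adding -3 months to 2029-03-17 gives 2028-12-17.
Applying '+48 days' to 2028-12-17: counting 48 days forward gives 2029-02-03.

2029-02-03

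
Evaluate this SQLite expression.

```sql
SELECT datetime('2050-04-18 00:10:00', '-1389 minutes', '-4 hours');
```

1389 minutes = 23h 9m; -1389 minutes from 2050-04-18 00:10:00 is 2050-04-17 01:01:00 (crosses midnight).
-4 hours from 2050-04-17 01:01:00 is 2050-04-16 21:01:00 (crosses midnight).

2050-04-16 21:01:00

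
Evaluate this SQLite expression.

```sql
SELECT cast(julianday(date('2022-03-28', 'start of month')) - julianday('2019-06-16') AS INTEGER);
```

`start of month` rewinds 2022-03-28 to 2022-03-01.
14 days remain in June 2019 after the 16th (30 − 16).
Full months from July 2019 through February 2022 contribute their day counts.
Then 1 day into March 2022.
Total: 14 + 31 + 31 + 30 + 31 + 30 + 31 + 31 + 29 + 31 + 30 + 31 + 30 + 31 + 31 + 30 + 31 + 30 + 31 + 31 + 28 + 31 + 30 + 31 + 30 + 31 + 31 + 30 + 31 + 30 + 31 + 31 + 28 + 1 = 989.

989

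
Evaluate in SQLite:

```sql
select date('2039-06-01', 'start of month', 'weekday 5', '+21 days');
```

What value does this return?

`start of month` rewinds 2039-06-01 to 2039-06-01.
`weekday 5` advances to the next Friday; 2039-06-01 is a Wednesday, so it moves forward to 2039-06-03.
Advancing 21 more days within June lands on 2039-06-24.

2039-06-24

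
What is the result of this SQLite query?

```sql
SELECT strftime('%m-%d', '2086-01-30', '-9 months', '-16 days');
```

First apply '-9 months', '-16 days': 2086-01-30 → 2085-04-14.
`%m-%d` extracts the month-day: 04-14.

04-14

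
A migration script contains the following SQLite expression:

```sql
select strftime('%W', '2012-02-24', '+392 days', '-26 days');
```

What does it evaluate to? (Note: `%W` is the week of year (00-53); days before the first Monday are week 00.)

07

First apply '+392 days', '-26 days': 2012-02-24 → 2013-02-24.
2013-02-24 is a Sunday. SQLite's %W counts Mondays since the year started; the result is 07.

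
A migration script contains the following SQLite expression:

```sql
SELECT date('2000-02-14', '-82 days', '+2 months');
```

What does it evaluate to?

2000-01-24

Applying '-82 days' to 2000-02-14: counting 82 days back gives 1999-11-24.
Adding +2 months to 1999-11-24 gives 2000-01-24.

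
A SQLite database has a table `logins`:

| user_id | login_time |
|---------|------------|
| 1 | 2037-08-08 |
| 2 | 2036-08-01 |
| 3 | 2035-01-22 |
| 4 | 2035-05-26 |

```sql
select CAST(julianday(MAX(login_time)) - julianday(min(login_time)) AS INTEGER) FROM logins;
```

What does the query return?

929

MIN = 2035-01-22, MAX = 2037-08-08.
9 days remain in January 2035 after the 22nd (31 − 22).
Full months from February 2035 through July 2037 contribute their day counts.
Then 8 days into August 2037.
Total: 9 + 28 + 31 + 30 + 31 + 30 + 31 + 31 + 30 + 31 + 30 + 31 + 31 + 29 + 31 + 30 + 31 + 30 + 31 + 31 + 30 + 31 + 30 + 31 + 31 + 28 + 31 + 30 + 31 + 30 + 31 + 8 = 929.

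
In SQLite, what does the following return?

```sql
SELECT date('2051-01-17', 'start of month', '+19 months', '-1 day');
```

`start of month` rewinds 2051-01-17 to 2051-01-01.
Adding +19 months to 2051-01-01 gives 2052-08-01.
Going back 1 day from 2052-08-01 reaches 2052-07-31 (last day of July, 31 days).

2052-07-31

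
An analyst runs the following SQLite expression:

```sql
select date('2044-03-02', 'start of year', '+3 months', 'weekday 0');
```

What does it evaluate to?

`start of year` rewinds 2044-03-02 to 2044-01-01.
Adding +3 months to 2044-01-01 gives 2044-04-01.
`weekday 0` advances to the next Sunday; 2044-04-01 is a Friday, so it moves forward to 2044-04-03.

2044-04-03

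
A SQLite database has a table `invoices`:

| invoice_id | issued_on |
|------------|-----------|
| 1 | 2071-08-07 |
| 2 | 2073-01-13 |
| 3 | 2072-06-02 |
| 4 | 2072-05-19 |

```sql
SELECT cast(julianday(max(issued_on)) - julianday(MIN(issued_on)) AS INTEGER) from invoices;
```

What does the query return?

525

MIN = 2071-08-07, MAX = 2073-01-13.
24 days remain in August 2071 after the 7th (31 − 7).
Full months from September 2071 through December 2072 contribute their day counts.
Then 13 days into January 2073.
Total: 24 + 30 + 31 + 30 + 31 + 31 + 29 + 31 + 30 + 31 + 30 + 31 + 31 + 30 + 31 + 30 + 31 + 13 = 525.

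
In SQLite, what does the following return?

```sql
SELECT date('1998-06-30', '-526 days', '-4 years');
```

1993-01-20

Applying '-526 days' to 1998-06-30: counting 526 days back gives 1997-01-20.
Adding -4 years to 1997-01-20 gives 1993-01-20.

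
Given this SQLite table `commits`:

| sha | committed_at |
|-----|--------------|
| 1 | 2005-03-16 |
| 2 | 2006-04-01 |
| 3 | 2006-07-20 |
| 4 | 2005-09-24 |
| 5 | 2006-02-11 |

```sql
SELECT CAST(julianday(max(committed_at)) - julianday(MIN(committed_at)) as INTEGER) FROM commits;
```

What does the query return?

491

MIN = 2005-03-16, MAX = 2006-07-20.
15 days remain in March 2005 after the 16th (31 − 16).
Full months from April 2005 through June 2006 contribute their day counts.
Then 20 days into July 2006.
Total: 15 + 30 + 31 + 30 + 31 + 31 + 30 + 31 + 30 + 31 + 31 + 28 + 31 + 30 + 31 + 30 + 20 = 491.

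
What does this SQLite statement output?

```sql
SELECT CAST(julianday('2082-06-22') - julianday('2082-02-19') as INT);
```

123

9 days remain in February 2082 after the 19th (28 − 19).
March 2082: 31 days.
April 2082: 30 days.
May 2082: 31 days.
Then 22 days into June 2082.
Total: 9 + 31 + 30 + 31 + 22 = 123.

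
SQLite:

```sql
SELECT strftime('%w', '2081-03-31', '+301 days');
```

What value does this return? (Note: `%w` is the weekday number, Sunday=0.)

1

First apply '+301 days': 2081-03-31 → 2082-01-26.
2082-01-26 is a Monday; with Sunday=0 that is 1.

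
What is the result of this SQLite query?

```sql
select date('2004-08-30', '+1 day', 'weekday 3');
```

Advancing 1 more day within August lands on 2004-08-31.
`weekday 3` advances to the next Wednesday; 2004-08-31 is a Tuesday, so it moves forward to 2004-09-01.

2004-09-01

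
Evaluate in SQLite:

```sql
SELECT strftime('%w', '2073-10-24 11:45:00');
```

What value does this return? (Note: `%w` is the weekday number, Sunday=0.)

2073-10-24 is a Tuesday; with Sunday=0 that is 2.

2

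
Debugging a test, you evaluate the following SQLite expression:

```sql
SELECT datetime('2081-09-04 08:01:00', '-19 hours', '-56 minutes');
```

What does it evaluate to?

-19 hours from 2081-09-04 08:01:00 is 2081-09-03 13:01:00 (crosses midnight).
-56 minutes from 2081-09-03 13:01:00 is 2081-09-03 12:05:00.

2081-09-03 12:05:00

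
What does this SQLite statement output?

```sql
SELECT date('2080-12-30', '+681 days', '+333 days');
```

2083-10-10

Applying '+681 days' to 2080-12-30: counting 681 days forward gives 2082-11-11.
Applying '+333 days' to 2082-11-11: counting 333 days forward gives 2083-10-10.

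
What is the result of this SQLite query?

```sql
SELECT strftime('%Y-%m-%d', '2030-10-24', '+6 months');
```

2031-04-24

First apply '+6 months': 2030-10-24 → 2031-04-24.
`%Y-%m-%d` extracts the ISO date: 2031-04-24.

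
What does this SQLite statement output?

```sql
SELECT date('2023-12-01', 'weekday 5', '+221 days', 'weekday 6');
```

`weekday 5` advances to the next Friday; 2023-12-01 is already a Friday, so it stays at 2023-12-01.
Applying '+221 days' to 2023-12-01: counting 221 days forward gives 2024-07-09.
`weekday 6` advances to the next Saturday; 2024-07-09 is a Tuesday, so it moves forward to 2024-07-13.

2024-07-13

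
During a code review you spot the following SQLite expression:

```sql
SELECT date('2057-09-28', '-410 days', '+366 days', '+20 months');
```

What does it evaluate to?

Applying '-410 days' to 2057-09-28: counting 410 days back gives 2056-08-14.
Applying '+366 days' to 2056-08-14: counting 366 days forward gives 2057-08-15.
Adding +20 months to 2057-08-15 gives 2059-04-15.

2059-04-15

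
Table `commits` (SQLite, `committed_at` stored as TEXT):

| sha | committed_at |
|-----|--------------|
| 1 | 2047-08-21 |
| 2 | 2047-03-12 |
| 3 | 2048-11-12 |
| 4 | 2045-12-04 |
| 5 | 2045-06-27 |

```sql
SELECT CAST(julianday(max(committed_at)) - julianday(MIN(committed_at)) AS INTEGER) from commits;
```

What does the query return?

1234

MIN = 2045-06-27, MAX = 2048-11-12.
3 days remain in June 2045 after the 27th (30 − 27).
Full months from July 2045 through October 2048 contribute their day counts.
Then 12 days into November 2048.
Total: 3 + 31 + 31 + 30 + 31 + 30 + 31 + 31 + 28 + 31 + 30 + 31 + 30 + 31 + 31 + 30 + 31 + 30 + 31 + 31 + 28 + 31 + 30 + 31 + 30 + 31 + 31 + 30 + 31 + 30 + 31 + 31 + 29 + 31 + 30 + 31 + 30 + 31 + 31 + 30 + 31 + 12 = 1234.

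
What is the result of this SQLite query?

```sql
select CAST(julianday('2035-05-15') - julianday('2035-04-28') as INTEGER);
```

2 days remain in April 2035 after the 28th (30 − 28).
Then 15 days into May 2035.
Total: 2 + 15 = 17.

17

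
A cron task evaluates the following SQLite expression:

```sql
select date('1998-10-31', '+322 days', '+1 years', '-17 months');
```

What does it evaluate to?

1999-04-18

Applying '+322 days' to 1998-10-31: counting 322 days forward gives 1999-09-18.
Adding +1 year to 1999-09-18 gives 2000-09-18.
Adding -17 months to 2000-09-18 gives 1999-04-18.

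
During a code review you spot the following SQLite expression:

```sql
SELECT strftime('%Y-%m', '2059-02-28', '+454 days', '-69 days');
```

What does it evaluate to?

First apply '+454 days', '-69 days': 2059-02-28 → 2060-03-19.
`%Y-%m` extracts the year-month: 2060-03.

2060-03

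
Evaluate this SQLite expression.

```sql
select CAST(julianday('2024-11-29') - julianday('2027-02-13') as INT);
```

1 day remains in November 2024 after the 29th (30 − 29).
Full months from December 2024 through January 2027 contribute their day counts.
Then 13 days into February 2027.
Total: 1 + 31 + 31 + 28 + 31 + 30 + 31 + 30 + 31 + 31 + 30 + 31 + 30 + 31 + 31 + 28 + 31 + 30 + 31 + 30 + 31 + 31 + 30 + 31 + 30 + 31 + 31 + 13 = 806.
The subtraction is earlier − later, so the result is −806 → -806.

-806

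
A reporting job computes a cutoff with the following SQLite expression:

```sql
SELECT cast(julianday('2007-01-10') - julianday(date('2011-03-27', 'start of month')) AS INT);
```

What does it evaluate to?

-1511

`start of month` rewinds 2011-03-27 to 2011-03-01.
21 days remain in January 2007 after the 10th (31 − 10).
Full months from February 2007 through February 2011 contribute their day counts.
Then 1 day into March 2011.
Total: 21 + 28 + 31 + 30 + 31 + 30 + 31 + 31 + 30 + 31 + 30 + 31 + 31 + 29 + 31 + 30 + 31 + 30 + 31 + 31 + 30 + 31 + 30 + 31 + 31 + 28 + 31 + 30 + 31 + 30 + 31 + 31 + 30 + 31 + 30 + 31 + 31 + 28 + 31 + 30 + 31 + 30 + 31 + 31 + 30 + 31 + 30 + 31 + 31 + 28 + 1 = 1511.
The subtraction is earlier − later, so the result is −1511 → -1511.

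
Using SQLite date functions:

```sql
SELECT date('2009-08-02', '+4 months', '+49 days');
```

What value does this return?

Adding +4 months to 2009-08-02 gives 2009-12-02.
Applying '+49 days' to 2009-12-02: counting 49 days forward gives 2010-01-20.

2010-01-20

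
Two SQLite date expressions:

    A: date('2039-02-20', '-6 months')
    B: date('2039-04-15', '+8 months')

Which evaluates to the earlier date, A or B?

A = 2038-08-20.
B = 2039-12-15.
A is earlier.

A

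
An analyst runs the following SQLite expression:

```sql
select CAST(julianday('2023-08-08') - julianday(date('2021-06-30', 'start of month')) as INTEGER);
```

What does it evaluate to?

798

`start of month` rewinds 2021-06-30 to 2021-06-01.
29 days remain in June 2021 after the 1st (30 − 1).
Full months from July 2021 through July 2023 contribute their day counts.
Then 8 days into August 2023.
Total: 29 + 31 + 31 + 30 + 31 + 30 + 31 + 31 + 28 + 31 + 30 + 31 + 30 + 31 + 31 + 30 + 31 + 30 + 31 + 31 + 28 + 31 + 30 + 31 + 30 + 31 + 8 = 798.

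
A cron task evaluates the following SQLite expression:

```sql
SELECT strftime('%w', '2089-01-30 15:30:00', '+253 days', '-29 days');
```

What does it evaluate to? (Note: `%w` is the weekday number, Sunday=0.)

0

First apply '+253 days', '-29 days': 2089-01-30 15:30:00 → 2089-09-11 15:30:00.
2089-09-11 is a Sunday; with Sunday=0 that is 0.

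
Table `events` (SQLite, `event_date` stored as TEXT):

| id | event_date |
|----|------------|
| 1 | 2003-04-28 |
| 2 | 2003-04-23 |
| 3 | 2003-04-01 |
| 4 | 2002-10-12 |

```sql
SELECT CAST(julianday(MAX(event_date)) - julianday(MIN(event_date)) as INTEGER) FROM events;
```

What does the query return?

198

MIN = 2002-10-12, MAX = 2003-04-28.
19 days remain in October 2002 after the 12th (31 − 12).
November 2002: 30 days.
December 2002: 31 days.
January 2003: 31 days.
February 2003: 28 days.
March 2003: 31 days.
Then 28 days into April 2003.
Total: 19 + 30 + 31 + 31 + 28 + 31 + 28 = 198.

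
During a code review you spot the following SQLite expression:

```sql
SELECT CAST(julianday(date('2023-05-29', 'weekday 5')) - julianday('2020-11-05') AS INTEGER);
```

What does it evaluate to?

939

`weekday 5` advances to the next Friday; 2023-05-29 is a Monday, so it moves forward to 2023-06-02.
25 days remain in November 2020 after the 5th (30 − 5).
Full months from December 2020 through May 2023 contribute their day counts.
Then 2 days into June 2023.
Total: 25 + 31 + 31 + 28 + 31 + 30 + 31 + 30 + 31 + 31 + 30 + 31 + 30 + 31 + 31 + 28 + 31 + 30 + 31 + 30 + 31 + 31 + 30 + 31 + 30 + 31 + 31 + 28 + 31 + 30 + 31 + 2 = 939.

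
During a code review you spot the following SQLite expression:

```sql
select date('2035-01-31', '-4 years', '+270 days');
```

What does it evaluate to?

Adding -4 years to 2035-01-31 gives 2031-01-31.
Applying '+270 days' to 2031-01-31: counting 270 days forward gives 2031-10-28.

2031-10-28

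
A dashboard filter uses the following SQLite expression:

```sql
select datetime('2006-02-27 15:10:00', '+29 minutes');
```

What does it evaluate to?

2006-02-27 15:39:00

+29 minutes from 2006-02-27 15:10:00 is 2006-02-27 15:39:00.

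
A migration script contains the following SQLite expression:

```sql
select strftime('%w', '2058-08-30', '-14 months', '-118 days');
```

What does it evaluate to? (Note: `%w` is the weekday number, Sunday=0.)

First apply '-14 months', '-118 days': 2058-08-30 → 2057-03-04.
2057-03-04 is a Sunday; with Sunday=0 that is 0.

0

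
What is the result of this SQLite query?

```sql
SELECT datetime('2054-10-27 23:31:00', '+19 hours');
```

+19 hours from 2054-10-27 23:31:00 is 2054-10-28 18:31:00 (crosses midnight).

2054-10-28 18:31:00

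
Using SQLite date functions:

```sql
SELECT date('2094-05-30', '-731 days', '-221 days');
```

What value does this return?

Applying '-731 days' to 2094-05-30: counting 731 days back gives 2092-05-29.
Applying '-221 days' to 2092-05-29: counting 221 days back gives 2091-10-21.

2091-10-21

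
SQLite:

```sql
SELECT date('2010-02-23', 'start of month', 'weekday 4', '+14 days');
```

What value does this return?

2010-02-18

`start of month` rewinds 2010-02-23 to 2010-02-01.
`weekday 4` advances to the next Thursday; 2010-02-01 is a Monday, so it moves forward to 2010-02-04.
Advancing 14 more days within February lands on 2010-02-18.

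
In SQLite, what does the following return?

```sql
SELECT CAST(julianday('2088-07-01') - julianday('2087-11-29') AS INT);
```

215

1 day remains in November 2087 after the 29th (30 − 29).
Full months from December 2087 through June 2088 contribute their day counts.
Then 1 day into July 2088.
Total: 1 + 31 + 31 + 29 + 31 + 30 + 31 + 30 + 1 = 215.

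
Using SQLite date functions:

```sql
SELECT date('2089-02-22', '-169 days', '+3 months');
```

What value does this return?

2088-12-06

Applying '-169 days' to 2089-02-22: counting 169 days back gives 2088-09-06.
Adding +3 months to 2088-09-06 gives 2088-12-06.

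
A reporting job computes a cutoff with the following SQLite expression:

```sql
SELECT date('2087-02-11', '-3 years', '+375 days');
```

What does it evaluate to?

Adding -3 years to 2087-02-11 gives 2084-02-11.
Applying '+375 days' to 2084-02-11: counting 375 days forward gives 2085-02-20.

2085-02-20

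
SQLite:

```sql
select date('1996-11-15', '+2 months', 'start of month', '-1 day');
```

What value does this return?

1996-12-31

Adding +2 months to 1996-11-15 gives 1997-01-15.
`start of month` rewinds 1997-01-15 to 1997-01-01.
Going back 1 day from 1997-01-01 reaches 1996-12-31 (last day of December, 31 days).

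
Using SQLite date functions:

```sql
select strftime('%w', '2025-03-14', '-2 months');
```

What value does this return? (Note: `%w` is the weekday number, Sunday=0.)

2

First apply '-2 months': 2025-03-14 → 2025-01-14.
2025-01-14 is a Tuesday; with Sunday=0 that is 2.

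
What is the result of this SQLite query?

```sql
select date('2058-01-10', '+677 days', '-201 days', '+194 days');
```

2059-11-11

Applying '+677 days' to 2058-01-10: counting 677 days forward gives 2059-11-18.
Applying '-201 days' to 2059-11-18: counting 201 days back gives 2059-05-01.
Applying '+194 days' to 2059-05-01: counting 194 days forward gives 2059-11-11.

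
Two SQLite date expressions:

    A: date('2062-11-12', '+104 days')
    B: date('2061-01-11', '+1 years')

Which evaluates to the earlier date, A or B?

A = 2063-02-24.
B = 2062-01-11.
B is earlier.

B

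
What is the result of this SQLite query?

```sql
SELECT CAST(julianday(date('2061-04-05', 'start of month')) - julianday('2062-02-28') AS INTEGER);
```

-333

`start of month` rewinds 2061-04-05 to 2061-04-01.
29 days remain in April 2061 after the 1st (30 − 1).
Full months from May 2061 through January 2062 contribute their day counts.
Then 28 days into February 2062.
Total: 29 + 31 + 30 + 31 + 31 + 30 + 31 + 30 + 31 + 31 + 28 = 333.
The subtraction is earlier − later, so the result is −333 → -333.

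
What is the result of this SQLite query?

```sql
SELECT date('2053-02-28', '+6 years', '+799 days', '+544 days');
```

2062-11-02

Adding +6 years to 2053-02-28 gives 2059-02-28.
Applying '+799 days' to 2059-02-28: counting 799 days forward gives 2061-05-07.
Applying '+544 days' to 2061-05-07: counting 544 days forward gives 2062-11-02.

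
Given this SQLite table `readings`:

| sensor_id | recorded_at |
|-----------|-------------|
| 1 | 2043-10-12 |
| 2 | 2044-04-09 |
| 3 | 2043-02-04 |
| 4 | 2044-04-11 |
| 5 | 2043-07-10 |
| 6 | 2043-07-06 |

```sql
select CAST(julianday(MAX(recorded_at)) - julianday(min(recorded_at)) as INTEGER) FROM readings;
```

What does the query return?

MIN = 2043-02-04, MAX = 2044-04-11.
24 days remain in February 2043 after the 4th (28 − 4).
Full months from March 2043 through March 2044 contribute their day counts.
Then 11 days into April 2044.
Total: 24 + 31 + 30 + 31 + 30 + 31 + 31 + 30 + 31 + 30 + 31 + 31 + 29 + 31 + 11 = 432.

432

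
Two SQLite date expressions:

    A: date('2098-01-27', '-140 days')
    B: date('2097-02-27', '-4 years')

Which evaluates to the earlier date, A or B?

B

A = 2097-09-09.
B = 2093-02-27.
B is earlier.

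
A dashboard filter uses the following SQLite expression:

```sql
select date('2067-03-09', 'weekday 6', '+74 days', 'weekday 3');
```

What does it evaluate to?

2067-05-25

`weekday 6` advances to the next Saturday; 2067-03-09 is a Wednesday, so it moves forward to 2067-03-12.
Applying '+74 days' to 2067-03-12: counting 74 days forward gives 2067-05-25.
`weekday 3` advances to the next Wednesday; 2067-05-25 is already a Wednesday, so it stays at 2067-05-25.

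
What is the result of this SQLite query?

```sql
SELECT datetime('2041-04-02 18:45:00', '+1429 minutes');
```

2041-04-03 18:34:00

1429 minutes = 23h 49m; +1429 minutes from 2041-04-02 18:45:00 is 2041-04-03 18:34:00 (crosses midnight).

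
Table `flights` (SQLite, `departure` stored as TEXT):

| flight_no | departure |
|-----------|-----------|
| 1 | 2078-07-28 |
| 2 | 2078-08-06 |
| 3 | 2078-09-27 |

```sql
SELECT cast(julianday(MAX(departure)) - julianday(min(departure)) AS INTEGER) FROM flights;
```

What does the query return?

61

MIN = 2078-07-28, MAX = 2078-09-27.
3 days remain in July 2078 after the 28th (31 − 28).
August 2078: 31 days.
Then 27 days into September 2078.
Total: 3 + 31 + 27 = 61.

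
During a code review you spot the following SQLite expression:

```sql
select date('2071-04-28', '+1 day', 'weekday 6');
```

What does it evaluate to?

Advancing 1 more day within April lands on 2071-04-29.
`weekday 6` advances to the next Saturday; 2071-04-29 is a Wednesday, so it moves forward to 2071-05-02.

2071-05-02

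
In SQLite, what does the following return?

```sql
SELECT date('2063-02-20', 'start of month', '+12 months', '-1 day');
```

`start of month` rewinds 2063-02-20 to 2063-02-01.
Adding +12 months to 2063-02-01 gives 2064-02-01.
Going back 1 day from 2064-02-01 reaches 2064-01-31 (last day of January, 31 days).

2064-01-31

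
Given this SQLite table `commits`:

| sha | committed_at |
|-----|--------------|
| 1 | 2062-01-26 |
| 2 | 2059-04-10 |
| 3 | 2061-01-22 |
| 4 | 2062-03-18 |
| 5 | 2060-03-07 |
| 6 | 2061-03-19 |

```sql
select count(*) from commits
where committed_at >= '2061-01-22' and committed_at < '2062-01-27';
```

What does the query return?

3

Rows in [2061-01-22, 2062-01-27): 2062-01-26, 2061-01-22, 2061-03-19 → 3 rows.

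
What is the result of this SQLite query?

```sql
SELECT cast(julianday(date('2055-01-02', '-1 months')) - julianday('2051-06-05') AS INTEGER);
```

Adding -1 month to 2055-01-02 gives 2054-12-02.
25 days remain in June 2051 after the 5th (30 − 5).
Full months from July 2051 through November 2054 contribute their day counts.
Then 2 days into December 2054.
Total: 25 + 31 + 31 + 30 + 31 + 30 + 31 + 31 + 29 + 31 + 30 + 31 + 30 + 31 + 31 + 30 + 31 + 30 + 31 + 31 + 28 + 31 + 30 + 31 + 30 + 31 + 31 + 30 + 31 + 30 + 31 + 31 + 28 + 31 + 30 + 31 + 30 + 31 + 31 + 30 + 31 + 30 + 2 = 1276.

1276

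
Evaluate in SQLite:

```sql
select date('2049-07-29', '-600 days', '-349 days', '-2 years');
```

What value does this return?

Applying '-600 days' to 2049-07-29: counting 600 days back gives 2047-12-07.
Applying '-349 days' to 2047-12-07: counting 349 days back gives 2046-12-23.
Adding -2 years to 2046-12-23 gives 2044-12-23.

2044-12-23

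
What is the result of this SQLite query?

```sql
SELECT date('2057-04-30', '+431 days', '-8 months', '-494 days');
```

2056-06-29

Applying '+431 days' to 2057-04-30: counting 431 days forward gives 2058-07-05.
Adding -8 months to 2058-07-05 gives 2057-11-05.
Applying '-494 days' to 2057-11-05: counting 494 days back gives 2056-06-29.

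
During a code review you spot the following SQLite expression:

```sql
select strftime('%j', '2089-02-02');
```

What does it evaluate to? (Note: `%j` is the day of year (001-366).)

Day-of-year for 2089-02-02: days since 2089-01-01 inclusive = 33, zero-padded to 033.

033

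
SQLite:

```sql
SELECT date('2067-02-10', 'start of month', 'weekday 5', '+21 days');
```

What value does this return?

2067-02-25

`start of month` rewinds 2067-02-10 to 2067-02-01.
`weekday 5` advances to the next Friday; 2067-02-01 is a Tuesday, so it moves forward to 2067-02-04.
Advancing 21 more days within February lands on 2067-02-25.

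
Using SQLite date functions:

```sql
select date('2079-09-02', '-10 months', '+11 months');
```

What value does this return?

Adding -10 months to 2079-09-02 gives 2078-11-02.
Adding +11 months to 2078-11-02 gives 2079-10-02.

2079-10-02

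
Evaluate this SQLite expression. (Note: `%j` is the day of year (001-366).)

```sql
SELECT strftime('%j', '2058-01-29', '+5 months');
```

First apply '+5 months': 2058-01-29 → 2058-06-29.
Day-of-year for 2058-06-29: days since 2058-01-01 inclusive = 180, zero-padded to 180.

180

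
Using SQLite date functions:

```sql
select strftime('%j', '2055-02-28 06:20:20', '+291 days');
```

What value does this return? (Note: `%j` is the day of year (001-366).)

350

First apply '+291 days': 2055-02-28 06:20:20 → 2055-12-16 06:20:20.
Day-of-year for 2055-12-16: days since 2055-01-01 inclusive = 350, zero-padded to 350.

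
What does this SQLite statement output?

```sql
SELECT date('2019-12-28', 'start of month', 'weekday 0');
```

`start of month` rewinds 2019-12-28 to 2019-12-01.
`weekday 0` advances to the next Sunday; 2019-12-01 is already a Sunday, so it stays at 2019-12-01.

2019-12-01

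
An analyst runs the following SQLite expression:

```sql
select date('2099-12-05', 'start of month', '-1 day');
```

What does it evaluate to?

`start of month` rewinds 2099-12-05 to 2099-12-01.
Going back 1 day from 2099-12-01 reaches 2099-11-30 (last day of November, 30 days).

2099-11-30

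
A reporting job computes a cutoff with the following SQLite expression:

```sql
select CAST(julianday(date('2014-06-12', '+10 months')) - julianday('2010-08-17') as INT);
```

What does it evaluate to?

1699

Adding +10 months to 2014-06-12 gives 2015-04-12.
14 days remain in August 2010 after the 17th (31 − 17).
Full months from September 2010 through March 2015 contribute their day counts.
Then 12 days into April 2015.
Total: 14 + 30 + 31 + 30 + 31 + 31 + 28 + 31 + 30 + 31 + 30 + 31 + 31 + 30 + 31 + 30 + 31 + 31 + 29 + 31 + 30 + 31 + 30 + 31 + 31 + 30 + 31 + 30 + 31 + 31 + 28 + 31 + 30 + 31 + 30 + 31 + 31 + 30 + 31 + 30 + 31 + 31 + 28 + 31 + 30 + 31 + 30 + 31 + 31 + 30 + 31 + 30 + 31 + 31 + 28 + 31 + 12 = 1699.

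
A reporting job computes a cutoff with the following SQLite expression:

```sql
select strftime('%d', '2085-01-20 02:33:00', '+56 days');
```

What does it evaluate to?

First apply '+56 days': 2085-01-20 02:33:00 → 2085-03-17 02:33:00.
`%d` extracts the 2-digit day of month: 17.

17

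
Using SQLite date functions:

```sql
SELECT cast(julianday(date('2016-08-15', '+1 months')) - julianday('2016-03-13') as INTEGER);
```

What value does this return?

186

Adding +1 month to 2016-08-15 gives 2016-09-15.
18 days remain in March 2016 after the 13th (31 − 13).
April 2016: 30 days.
May 2016: 31 days.
June 2016: 30 days.
July 2016: 31 days.
August 2016: 31 days.
Then 15 days into September 2016.
Total: 18 + 30 + 31 + 30 + 31 + 31 + 15 = 186.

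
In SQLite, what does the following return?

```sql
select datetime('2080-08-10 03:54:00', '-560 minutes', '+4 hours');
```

2080-08-09 22:34:00

560 minutes = 9h 20m; -560 minutes from 2080-08-10 03:54:00 is 2080-08-09 18:34:00 (crosses midnight).
+4 hours from 2080-08-09 18:34:00 is 2080-08-09 22:34:00.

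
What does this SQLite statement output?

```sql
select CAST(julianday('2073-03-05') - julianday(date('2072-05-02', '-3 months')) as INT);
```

397

Adding -3 months to 2072-05-02 gives 2072-02-02.
27 days remain in February 2072 after the 2nd (29 − 2).
Full months from March 2072 through February 2073 contribute their day counts.
Then 5 days into March 2073.
Total: 27 + 31 + 30 + 31 + 30 + 31 + 31 + 30 + 31 + 30 + 31 + 31 + 28 + 5 = 397.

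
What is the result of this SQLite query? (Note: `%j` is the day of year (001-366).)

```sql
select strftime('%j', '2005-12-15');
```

Day-of-year for 2005-12-15: days since 2005-01-01 inclusive = 349, zero-padded to 349.

349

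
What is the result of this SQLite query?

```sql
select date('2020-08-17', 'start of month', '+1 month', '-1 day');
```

`start of month` rewinds 2020-08-17 to 2020-08-01.
Adding +1 month to 2020-08-01 gives 2020-09-01.
Going back 1 day from 2020-09-01 reaches 2020-08-31 (last day of August, 31 days).

2020-08-31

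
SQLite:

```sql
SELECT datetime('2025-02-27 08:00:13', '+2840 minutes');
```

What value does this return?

2840 minutes = 47h 20m; +2840 minutes from 2025-02-27 08:00:13 is 2025-03-01 07:20:13 (crosses midnight).

2025-03-01 07:20:13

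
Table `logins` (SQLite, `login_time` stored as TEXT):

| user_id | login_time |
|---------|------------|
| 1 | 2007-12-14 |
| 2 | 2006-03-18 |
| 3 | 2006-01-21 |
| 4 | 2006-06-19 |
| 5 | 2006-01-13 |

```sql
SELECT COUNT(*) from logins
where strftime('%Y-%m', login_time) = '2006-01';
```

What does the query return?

2

Rows with year-month 2006-01: 2006-01-21, 2006-01-13 → 2.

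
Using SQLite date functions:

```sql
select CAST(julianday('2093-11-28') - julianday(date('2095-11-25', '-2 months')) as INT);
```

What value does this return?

Adding -2 months to 2095-11-25 gives 2095-09-25.
2 days remain in November 2093 after the 28th (30 − 28).
Full months from December 2093 through August 2095 contribute their day counts.
Then 25 days into September 2095.
Total: 2 + 31 + 31 + 28 + 31 + 30 + 31 + 30 + 31 + 31 + 30 + 31 + 30 + 31 + 31 + 28 + 31 + 30 + 31 + 30 + 31 + 31 + 25 = 666.
The subtraction is earlier − later, so the result is −666 → -666.

-666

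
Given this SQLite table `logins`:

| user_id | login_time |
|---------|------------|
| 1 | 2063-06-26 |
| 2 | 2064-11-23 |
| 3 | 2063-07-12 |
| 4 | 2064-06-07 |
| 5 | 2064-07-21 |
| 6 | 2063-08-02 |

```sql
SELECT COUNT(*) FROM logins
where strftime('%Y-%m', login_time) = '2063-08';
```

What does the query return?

Rows with year-month 2063-08: 2063-08-02 → 1.

1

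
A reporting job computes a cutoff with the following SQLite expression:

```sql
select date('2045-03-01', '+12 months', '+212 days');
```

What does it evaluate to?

Adding +12 months to 2045-03-01 gives 2046-03-01.
Applying '+212 days' to 2046-03-01: counting 212 days forward gives 2046-09-29.

2046-09-29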